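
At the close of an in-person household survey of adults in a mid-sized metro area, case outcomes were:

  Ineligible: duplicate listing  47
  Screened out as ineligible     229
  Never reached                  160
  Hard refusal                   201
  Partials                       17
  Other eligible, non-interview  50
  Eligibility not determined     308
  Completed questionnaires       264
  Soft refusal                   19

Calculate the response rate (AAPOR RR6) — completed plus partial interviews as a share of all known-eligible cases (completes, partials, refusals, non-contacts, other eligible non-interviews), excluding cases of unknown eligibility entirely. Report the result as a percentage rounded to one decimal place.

39.5%

Declined to participate = 201 + 19 = 220
Ineligible = 229 + 47 = 276
Num: 264 + 17 = 281
Denominator: 264 + 17 + 220 + 160 + 50 = 711
RR6 = 281 / 711 = 0.3952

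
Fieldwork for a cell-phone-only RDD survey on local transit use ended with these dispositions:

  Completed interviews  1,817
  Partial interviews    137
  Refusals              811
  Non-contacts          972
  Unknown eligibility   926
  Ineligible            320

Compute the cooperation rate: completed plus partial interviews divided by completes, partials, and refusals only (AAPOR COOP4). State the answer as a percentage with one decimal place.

Numerator → 1817 + 137 = 1954
Base → 1817 + 137 + 811 = 2765
COOP4 = 1954 / 2765 = 0.7067

70.7%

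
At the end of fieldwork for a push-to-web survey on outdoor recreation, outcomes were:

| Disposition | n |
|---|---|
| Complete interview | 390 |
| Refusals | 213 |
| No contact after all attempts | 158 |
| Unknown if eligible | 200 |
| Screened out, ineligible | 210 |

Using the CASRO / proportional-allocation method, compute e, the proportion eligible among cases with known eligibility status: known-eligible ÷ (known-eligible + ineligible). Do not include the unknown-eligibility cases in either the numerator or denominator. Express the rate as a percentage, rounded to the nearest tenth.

78.4%

Determined eligible: 390 + 213 + 158 = 761
e = 761 / (761 + 210) = 761 / 971 = 0.7837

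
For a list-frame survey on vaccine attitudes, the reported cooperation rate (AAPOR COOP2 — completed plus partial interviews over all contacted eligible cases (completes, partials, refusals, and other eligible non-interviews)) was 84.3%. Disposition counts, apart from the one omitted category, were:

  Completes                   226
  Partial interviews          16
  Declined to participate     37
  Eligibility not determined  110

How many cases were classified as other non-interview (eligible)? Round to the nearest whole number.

8

Top: 226 + 16 = 242
COOP2 = 242 / D = 0.843
D = 242 / 0.843 = 287.1
Rest of base = 279
other non-interview (eligible) = 287.1 − 279 ≈ 8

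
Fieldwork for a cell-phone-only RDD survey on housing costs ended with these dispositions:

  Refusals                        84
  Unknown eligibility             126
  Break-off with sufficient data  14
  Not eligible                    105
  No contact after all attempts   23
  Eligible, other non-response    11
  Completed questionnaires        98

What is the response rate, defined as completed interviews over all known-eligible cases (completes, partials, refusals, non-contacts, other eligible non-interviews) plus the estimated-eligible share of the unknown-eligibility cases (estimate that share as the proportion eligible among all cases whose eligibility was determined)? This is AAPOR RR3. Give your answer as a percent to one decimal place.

31.0%

Top = 98
Eligible (known) = 98 + 14 + 84 + 23 + 11 = 230
e = 230 / (230 + 105) = 230 / 335 = 0.6866
Eligible share of unknowns = 0.6866 × 126 = 86.51
Denominator = 230 + 86.51 = 316.51
RR3 = 98 / 316.51 = 0.3096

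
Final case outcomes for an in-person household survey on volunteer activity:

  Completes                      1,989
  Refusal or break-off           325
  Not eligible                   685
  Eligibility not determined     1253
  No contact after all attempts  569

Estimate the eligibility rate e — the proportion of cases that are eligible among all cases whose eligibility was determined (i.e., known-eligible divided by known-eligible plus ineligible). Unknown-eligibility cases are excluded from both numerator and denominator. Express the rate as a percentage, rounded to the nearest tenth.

80.8%

Determined eligible = 1989 + 325 + 569 = 2883
e = 2883 / (2883 + 685) = 2883 / 3568 = 0.8080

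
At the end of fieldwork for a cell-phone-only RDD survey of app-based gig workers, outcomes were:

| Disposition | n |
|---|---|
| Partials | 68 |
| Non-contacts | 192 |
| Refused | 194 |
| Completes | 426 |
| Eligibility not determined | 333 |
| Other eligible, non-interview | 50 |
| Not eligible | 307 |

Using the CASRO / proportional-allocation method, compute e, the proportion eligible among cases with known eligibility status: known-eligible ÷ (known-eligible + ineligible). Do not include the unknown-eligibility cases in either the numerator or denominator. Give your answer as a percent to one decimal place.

Known eligible: 426 + 68 + 194 + 192 + 50 = 930
e = 930 / (930 + 307) = 930 / 1237 = 0.7518

75.2%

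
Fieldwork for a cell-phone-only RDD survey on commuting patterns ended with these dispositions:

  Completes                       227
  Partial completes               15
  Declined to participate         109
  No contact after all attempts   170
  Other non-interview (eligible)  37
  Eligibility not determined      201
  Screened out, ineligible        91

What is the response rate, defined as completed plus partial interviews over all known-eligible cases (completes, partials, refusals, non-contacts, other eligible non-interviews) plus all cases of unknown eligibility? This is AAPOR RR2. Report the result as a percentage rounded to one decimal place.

31.9%

Top → 227 + 15 = 242
Base → 227 + 15 + 109 + 170 + 37 + 201 = 759
RR2 = 242 / 759 = 0.3188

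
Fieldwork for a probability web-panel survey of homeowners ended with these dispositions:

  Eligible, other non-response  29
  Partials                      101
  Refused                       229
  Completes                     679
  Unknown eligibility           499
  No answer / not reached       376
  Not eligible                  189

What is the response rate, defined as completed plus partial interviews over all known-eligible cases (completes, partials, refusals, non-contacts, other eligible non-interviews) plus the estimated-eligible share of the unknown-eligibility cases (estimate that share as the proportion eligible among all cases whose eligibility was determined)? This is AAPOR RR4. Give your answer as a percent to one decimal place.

Top = 679 + 101 = 780
Known eligible = 679 + 101 + 229 + 376 + 29 = 1414
e = 1414 / (1414 + 189) = 1414 / 1603 = 0.8821
e × U = 0.8821 × 499 = 440.17
Base = 1414 + 440.17 = 1854.17
RR4 = 780 / 1854.17 = 0.4207

42.1%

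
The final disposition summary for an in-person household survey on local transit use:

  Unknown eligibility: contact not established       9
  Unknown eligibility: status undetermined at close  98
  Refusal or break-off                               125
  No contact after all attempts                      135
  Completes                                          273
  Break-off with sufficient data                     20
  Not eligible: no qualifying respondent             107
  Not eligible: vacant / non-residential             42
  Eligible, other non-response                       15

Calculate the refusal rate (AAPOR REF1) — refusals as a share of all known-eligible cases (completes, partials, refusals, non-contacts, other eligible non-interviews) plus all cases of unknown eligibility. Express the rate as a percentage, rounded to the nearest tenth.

18.5%

Undetermined eligibility = 9 + 98 = 107
Screened out, ineligible = 107 + 42 = 149
Numerator = 125
Base = 273 + 20 + 125 + 135 + 15 + 107 = 675
REF1 = 125 / 675 = 0.1852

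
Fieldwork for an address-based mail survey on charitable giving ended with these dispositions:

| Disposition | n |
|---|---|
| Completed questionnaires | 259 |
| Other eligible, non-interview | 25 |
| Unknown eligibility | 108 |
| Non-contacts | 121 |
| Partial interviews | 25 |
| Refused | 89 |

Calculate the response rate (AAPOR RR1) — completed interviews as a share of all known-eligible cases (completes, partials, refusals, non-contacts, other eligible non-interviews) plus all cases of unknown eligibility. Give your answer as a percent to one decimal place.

Num → 259
Denominator → 259 + 25 + 89 + 121 + 25 + 108 = 627
RR1 = 259 / 627 = 0.4131

41.3%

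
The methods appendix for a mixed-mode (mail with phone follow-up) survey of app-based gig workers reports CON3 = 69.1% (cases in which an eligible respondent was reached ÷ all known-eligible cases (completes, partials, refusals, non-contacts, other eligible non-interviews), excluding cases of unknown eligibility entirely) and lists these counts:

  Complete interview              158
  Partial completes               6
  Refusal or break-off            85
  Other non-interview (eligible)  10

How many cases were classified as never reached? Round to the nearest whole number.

Top = 158 + 6 + 85 + 10 = 259
CON3 = 259 / D = 0.691
D = 259 / 0.691 = 374.8
Rest of base = 259
never reached = 374.8 − 259 ≈ 116

116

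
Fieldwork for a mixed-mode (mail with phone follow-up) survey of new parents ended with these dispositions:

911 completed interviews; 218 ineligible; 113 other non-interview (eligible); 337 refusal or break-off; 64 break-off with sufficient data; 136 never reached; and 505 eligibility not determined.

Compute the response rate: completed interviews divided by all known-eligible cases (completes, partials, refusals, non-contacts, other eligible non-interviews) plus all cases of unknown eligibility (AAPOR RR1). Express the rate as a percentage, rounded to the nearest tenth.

Num: 911
Base: 911 + 64 + 337 + 136 + 113 + 505 = 2066
RR1 = 911 / 2066 = 0.4409

44.1%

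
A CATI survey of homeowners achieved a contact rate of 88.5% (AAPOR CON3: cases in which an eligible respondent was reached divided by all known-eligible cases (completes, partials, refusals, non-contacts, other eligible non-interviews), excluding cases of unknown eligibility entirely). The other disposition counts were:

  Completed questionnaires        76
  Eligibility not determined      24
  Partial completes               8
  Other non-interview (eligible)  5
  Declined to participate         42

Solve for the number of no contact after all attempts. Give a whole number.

Top: 76 + 8 + 42 + 5 = 131
CON3 = 131 / D = 0.885
D = 131 / 0.885 = 148.0
Remaining denominator categories sum to 131
no contact after all attempts = 148.0 − 131 ≈ 17

17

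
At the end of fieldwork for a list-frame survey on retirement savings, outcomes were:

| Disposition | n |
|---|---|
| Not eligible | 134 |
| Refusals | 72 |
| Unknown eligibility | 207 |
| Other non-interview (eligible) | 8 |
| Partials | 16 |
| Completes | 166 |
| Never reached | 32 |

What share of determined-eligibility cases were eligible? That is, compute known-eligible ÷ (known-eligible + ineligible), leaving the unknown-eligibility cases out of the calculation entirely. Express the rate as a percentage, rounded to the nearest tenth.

68.7%

Known eligible: 166 + 16 + 72 + 32 + 8 = 294
e = 294 / (294 + 134) = 294 / 428 = 0.6869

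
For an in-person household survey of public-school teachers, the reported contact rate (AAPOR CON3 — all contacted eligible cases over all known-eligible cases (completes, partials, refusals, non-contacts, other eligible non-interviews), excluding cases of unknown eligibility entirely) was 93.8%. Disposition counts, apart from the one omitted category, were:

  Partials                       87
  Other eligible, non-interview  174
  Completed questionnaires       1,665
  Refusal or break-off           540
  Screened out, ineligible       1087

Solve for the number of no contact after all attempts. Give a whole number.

Top: 1665 + 87 + 540 + 174 = 2466
CON3 = 2466 / D = 0.938
D = 2466 / 0.938 = 2629.0
Remaining denominator categories sum to 2466
no contact after all attempts = 2629.0 − 2466 ≈ 163

163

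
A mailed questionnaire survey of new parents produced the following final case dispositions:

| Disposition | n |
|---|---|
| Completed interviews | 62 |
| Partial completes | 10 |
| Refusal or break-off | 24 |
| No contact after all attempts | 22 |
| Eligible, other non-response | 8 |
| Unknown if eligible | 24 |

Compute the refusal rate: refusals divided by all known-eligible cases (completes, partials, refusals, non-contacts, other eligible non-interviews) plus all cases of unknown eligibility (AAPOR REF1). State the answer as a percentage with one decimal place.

Numerator → 24
Denom → 62 + 10 + 24 + 22 + 8 + 24 = 150
REF1 = 24 / 150 = 0.1600

16.0%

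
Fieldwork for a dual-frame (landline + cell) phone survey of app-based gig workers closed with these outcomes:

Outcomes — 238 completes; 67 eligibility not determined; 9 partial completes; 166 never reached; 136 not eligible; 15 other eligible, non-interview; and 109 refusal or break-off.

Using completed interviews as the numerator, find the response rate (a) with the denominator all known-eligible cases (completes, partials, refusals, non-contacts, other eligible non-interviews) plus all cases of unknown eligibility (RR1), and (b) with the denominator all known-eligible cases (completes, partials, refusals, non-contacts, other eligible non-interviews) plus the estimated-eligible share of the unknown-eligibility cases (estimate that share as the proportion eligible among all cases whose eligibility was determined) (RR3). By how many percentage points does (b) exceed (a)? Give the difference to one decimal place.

Top: 238
Base: 238 + 9 + 109 + 166 + 15 + 67 = 604
RR1 = 238 / 604 = 0.3940
Eligible (known): 238 + 9 + 109 + 166 + 15 = 537
e = 537 / (537 + 136) = 537 / 673 = 0.7979
Estimated eligible among unknowns: 0.7979 × 67 = 53.46
Base: 537 + 53.46 = 590.46
RR3 = 238 / 590.46 = 0.4031
Difference = 40.31 − 39.40 = 0.91 percentage points

0.9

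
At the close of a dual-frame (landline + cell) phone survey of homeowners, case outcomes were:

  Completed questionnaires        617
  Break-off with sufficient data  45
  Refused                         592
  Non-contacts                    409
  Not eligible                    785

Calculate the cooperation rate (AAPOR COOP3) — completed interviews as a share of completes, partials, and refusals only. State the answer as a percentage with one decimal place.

49.2%

Top → 617
Denom → 617 + 45 + 592 = 1254
COOP3 = 617 / 1254 = 0.4920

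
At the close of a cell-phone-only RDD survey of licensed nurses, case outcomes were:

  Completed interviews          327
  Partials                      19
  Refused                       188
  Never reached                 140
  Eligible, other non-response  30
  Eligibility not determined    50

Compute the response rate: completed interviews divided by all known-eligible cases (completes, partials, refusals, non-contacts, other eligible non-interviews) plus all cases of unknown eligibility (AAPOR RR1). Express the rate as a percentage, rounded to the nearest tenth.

Num = 327
Denom = 327 + 19 + 188 + 140 + 30 + 50 = 754
RR1 = 327 / 754 = 0.4337

43.4%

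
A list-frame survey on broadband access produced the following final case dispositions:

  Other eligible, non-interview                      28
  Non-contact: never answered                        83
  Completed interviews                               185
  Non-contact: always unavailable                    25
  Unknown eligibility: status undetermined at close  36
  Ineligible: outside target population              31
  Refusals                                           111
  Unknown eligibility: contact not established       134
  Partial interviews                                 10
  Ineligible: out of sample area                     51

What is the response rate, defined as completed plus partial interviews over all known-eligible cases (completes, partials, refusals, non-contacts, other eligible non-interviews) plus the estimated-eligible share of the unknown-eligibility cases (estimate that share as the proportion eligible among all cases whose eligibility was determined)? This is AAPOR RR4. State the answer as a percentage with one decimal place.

Never reached = 83 + 25 = 108
Undetermined eligibility = 134 + 36 = 170
Ineligible = 31 + 51 = 82
Numerator → 185 + 10 = 195
Determined eligible → 185 + 10 + 111 + 108 + 28 = 442
e = 442 / (442 + 82) = 442 / 524 = 0.8435
e × U → 0.8435 × 170 = 143.40
Denom → 442 + 143.40 = 585.40
RR4 = 195 / 585.40 = 0.3331

33.3%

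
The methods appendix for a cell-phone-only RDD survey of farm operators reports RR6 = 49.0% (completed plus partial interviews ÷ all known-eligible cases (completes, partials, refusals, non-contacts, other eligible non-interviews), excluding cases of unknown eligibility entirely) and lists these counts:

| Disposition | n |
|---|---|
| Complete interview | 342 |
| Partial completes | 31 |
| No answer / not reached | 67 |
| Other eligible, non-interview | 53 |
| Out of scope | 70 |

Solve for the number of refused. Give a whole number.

Num: 342 + 31 = 373
RR6 = 373 / D = 0.490
D = 373 / 0.490 = 761.2
Remaining denominator categories sum to 493
refused = 761.2 − 493 ≈ 268

268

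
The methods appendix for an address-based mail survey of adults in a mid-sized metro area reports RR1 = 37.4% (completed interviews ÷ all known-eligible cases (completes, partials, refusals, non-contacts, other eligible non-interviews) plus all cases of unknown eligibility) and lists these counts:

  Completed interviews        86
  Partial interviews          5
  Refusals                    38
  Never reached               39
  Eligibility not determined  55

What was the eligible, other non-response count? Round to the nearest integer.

RR1 = 86 / D = 0.374
D = 86 / 0.374 = 229.9
Remaining denominator categories sum to 223
eligible, other non-response = 229.9 − 223 ≈ 7

7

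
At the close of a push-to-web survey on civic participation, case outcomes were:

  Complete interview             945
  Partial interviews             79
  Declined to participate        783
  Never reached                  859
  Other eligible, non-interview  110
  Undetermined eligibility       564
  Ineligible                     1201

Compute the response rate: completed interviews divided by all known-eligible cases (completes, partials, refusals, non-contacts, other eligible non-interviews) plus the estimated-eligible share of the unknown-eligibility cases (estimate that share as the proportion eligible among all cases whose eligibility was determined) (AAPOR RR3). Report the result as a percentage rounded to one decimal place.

29.8%

Numerator: 945
Determined eligible: 945 + 79 + 783 + 859 + 110 = 2776
e = 2776 / (2776 + 1201) = 2776 / 3977 = 0.6980
Eligible share of unknowns: 0.6980 × 564 = 393.67
Denom: 2776 + 393.67 = 3169.67
RR3 = 945 / 3169.67 = 0.2981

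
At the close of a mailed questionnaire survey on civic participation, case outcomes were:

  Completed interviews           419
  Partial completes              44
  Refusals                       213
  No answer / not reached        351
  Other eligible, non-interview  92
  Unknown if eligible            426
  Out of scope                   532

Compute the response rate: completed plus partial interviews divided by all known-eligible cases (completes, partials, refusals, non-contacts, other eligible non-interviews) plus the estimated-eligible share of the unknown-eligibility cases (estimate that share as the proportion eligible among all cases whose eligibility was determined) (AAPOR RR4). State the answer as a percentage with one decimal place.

Top = 419 + 44 = 463
Eligible (known) = 419 + 44 + 213 + 351 + 92 = 1119
e = 1119 / (1119 + 532) = 1119 / 1651 = 0.6778
e × U = 0.6778 × 426 = 288.74
Denominator = 1119 + 288.74 = 1407.74
RR4 = 463 / 1407.74 = 0.3289

32.9%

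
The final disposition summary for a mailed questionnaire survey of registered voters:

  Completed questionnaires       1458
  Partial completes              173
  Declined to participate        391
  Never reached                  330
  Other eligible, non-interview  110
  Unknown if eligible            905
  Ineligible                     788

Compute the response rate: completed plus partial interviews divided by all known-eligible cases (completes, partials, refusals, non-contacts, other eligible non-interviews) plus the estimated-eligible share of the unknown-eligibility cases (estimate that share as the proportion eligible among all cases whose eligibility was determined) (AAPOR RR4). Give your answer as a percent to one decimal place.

51.8%

Top: 1458 + 173 = 1631
Known eligible: 1458 + 173 + 391 + 330 + 110 = 2462
e = 2462 / (2462 + 788) = 2462 / 3250 = 0.7575
e × U: 0.7575 × 905 = 685.54
Base: 2462 + 685.54 = 3147.54
RR4 = 1631 / 3147.54 = 0.5182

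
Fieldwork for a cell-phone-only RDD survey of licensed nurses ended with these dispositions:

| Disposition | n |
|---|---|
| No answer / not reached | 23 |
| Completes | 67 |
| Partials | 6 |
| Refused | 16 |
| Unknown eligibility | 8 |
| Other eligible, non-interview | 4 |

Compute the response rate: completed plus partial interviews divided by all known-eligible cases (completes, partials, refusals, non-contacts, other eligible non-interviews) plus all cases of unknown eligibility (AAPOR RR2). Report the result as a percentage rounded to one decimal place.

58.9%

Top: 67 + 6 = 73
Denominator: 67 + 6 + 16 + 23 + 4 + 8 = 124
RR2 = 73 / 124 = 0.5887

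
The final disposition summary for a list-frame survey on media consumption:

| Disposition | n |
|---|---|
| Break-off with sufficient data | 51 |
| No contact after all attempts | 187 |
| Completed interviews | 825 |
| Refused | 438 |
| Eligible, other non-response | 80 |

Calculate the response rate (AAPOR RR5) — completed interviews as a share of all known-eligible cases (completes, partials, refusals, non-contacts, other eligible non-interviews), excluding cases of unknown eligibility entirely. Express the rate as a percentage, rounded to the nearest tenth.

Top → 825
Denominator → 825 + 51 + 438 + 187 + 80 = 1581
RR5 = 825 / 1581 = 0.5218

52.2%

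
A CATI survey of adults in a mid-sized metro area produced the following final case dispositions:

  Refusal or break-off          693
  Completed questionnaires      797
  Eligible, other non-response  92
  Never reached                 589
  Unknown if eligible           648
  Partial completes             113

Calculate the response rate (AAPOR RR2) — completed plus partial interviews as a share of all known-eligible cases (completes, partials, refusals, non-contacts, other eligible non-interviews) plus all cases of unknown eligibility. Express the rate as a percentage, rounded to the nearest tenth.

31.0%

Top = 797 + 113 = 910
Denom = 797 + 113 + 693 + 589 + 92 + 648 = 2932
RR2 = 910 / 2932 = 0.3104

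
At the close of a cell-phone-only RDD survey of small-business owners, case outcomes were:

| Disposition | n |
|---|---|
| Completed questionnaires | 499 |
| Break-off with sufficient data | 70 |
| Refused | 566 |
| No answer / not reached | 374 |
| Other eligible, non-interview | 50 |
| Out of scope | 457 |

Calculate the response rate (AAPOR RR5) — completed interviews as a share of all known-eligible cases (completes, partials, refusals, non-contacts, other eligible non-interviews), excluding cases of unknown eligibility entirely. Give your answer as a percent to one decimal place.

Num = 499
Denom = 499 + 70 + 566 + 374 + 50 = 1559
RR5 = 499 / 1559 = 0.3201

32.0%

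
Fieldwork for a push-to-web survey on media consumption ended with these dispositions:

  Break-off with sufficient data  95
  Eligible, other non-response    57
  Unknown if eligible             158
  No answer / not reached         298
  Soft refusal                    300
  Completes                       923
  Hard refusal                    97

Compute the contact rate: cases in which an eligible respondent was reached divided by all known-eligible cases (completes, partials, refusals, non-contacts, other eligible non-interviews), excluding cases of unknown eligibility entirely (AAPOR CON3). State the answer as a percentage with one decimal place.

83.2%

Refusals = 97 + 300 = 397
Numerator → 923 + 95 + 397 + 57 = 1472
Base → 923 + 95 + 397 + 298 + 57 = 1770
CON3 = 1472 / 1770 = 0.8316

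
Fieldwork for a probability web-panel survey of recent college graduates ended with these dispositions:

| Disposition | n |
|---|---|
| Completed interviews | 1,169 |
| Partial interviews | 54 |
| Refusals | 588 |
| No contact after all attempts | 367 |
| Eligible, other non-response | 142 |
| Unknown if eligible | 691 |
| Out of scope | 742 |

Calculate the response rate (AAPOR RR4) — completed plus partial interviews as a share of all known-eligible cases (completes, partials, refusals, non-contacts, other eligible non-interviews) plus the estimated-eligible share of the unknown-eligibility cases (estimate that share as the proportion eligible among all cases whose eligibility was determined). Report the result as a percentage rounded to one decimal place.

Numerator: 1169 + 54 = 1223
Known eligible: 1169 + 54 + 588 + 367 + 142 = 2320
e = 2320 / (2320 + 742) = 2320 / 3062 = 0.7577
e × U: 0.7577 × 691 = 523.57
Denominator: 2320 + 523.57 = 2843.57
RR4 = 1223 / 2843.57 = 0.4301

43.0%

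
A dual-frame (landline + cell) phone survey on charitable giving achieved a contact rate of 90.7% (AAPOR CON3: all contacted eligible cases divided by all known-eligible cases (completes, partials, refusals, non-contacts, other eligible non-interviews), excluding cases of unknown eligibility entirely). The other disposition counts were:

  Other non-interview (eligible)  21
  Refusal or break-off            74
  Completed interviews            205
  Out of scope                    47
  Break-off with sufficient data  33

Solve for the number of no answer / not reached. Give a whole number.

34

Numerator → 205 + 33 + 74 + 21 = 333
CON3 = 333 / D = 0.907
D = 333 / 0.907 = 367.1
Rest of base = 333
no answer / not reached = 367.1 − 333 ≈ 34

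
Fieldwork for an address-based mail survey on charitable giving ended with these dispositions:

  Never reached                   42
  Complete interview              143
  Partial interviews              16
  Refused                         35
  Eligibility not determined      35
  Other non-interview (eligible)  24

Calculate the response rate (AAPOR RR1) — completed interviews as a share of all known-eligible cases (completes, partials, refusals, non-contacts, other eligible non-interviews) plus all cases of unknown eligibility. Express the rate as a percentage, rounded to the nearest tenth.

Num: 143
Denominator: 143 + 16 + 35 + 42 + 24 + 35 = 295
RR1 = 143 / 295 = 0.4847

48.5%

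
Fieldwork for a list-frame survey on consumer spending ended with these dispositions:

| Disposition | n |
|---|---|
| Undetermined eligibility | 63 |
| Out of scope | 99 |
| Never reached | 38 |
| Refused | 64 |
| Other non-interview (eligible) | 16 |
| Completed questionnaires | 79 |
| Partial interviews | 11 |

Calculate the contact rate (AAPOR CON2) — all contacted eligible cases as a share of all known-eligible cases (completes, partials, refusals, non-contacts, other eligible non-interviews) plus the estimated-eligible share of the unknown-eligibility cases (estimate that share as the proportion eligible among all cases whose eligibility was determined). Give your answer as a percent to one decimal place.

67.8%

Top → 79 + 11 + 64 + 16 = 170
Known eligible → 79 + 11 + 64 + 38 + 16 = 208
e = 208 / (208 + 99) = 208 / 307 = 0.6775
Estimated eligible among unknowns → 0.6775 × 63 = 42.68
Base → 208 + 42.68 = 250.68
CON2 = 170 / 250.68 = 0.6782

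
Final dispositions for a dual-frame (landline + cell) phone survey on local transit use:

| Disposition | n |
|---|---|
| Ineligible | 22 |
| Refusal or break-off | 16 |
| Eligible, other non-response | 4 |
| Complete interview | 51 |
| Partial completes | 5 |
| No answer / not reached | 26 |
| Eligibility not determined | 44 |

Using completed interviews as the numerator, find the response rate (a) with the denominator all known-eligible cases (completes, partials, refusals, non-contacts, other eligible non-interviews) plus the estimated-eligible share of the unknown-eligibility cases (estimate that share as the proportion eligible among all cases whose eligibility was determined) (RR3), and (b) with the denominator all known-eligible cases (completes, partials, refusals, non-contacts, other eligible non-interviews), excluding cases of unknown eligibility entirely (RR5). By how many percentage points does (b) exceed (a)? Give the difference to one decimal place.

Num = 51
Eligible (known) = 51 + 5 + 16 + 26 + 4 = 102
e = 102 / (102 + 22) = 102 / 124 = 0.8226
Estimated eligible among unknowns = 0.8226 × 44 = 36.19
Base = 102 + 36.19 = 138.19
RR3 = 51 / 138.19 = 0.3691
Base = 51 + 5 + 16 + 26 + 4 = 102
RR5 = 51 / 102 = 0.5000
Difference = 50.00 − 36.91 = 13.09 percentage points

13.1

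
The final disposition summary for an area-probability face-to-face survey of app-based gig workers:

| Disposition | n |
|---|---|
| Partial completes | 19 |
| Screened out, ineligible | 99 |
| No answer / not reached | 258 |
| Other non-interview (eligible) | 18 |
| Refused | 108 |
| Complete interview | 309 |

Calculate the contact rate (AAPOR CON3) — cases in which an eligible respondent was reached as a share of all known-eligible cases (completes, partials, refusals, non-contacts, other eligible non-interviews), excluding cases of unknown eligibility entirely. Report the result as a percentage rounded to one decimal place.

Top = 309 + 19 + 108 + 18 = 454
Denominator = 309 + 19 + 108 + 258 + 18 = 712
CON3 = 454 / 712 = 0.6376

63.8%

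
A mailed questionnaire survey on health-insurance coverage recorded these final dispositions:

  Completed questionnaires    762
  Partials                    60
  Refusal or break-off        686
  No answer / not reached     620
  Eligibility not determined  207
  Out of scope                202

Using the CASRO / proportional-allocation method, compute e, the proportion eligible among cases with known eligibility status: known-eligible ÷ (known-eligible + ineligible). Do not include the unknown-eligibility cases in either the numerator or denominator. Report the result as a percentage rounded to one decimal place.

91.3%

Determined eligible: 762 + 60 + 686 + 620 = 2128
e = 2128 / (2128 + 202) = 2128 / 2330 = 0.9133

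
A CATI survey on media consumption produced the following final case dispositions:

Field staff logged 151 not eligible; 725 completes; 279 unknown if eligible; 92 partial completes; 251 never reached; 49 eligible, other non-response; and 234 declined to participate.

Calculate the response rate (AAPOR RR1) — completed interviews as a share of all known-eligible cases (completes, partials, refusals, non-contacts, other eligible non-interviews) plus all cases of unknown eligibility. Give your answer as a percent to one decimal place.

44.5%

Num: 725
Base: 725 + 92 + 234 + 251 + 49 + 279 = 1630
RR1 = 725 / 1630 = 0.4448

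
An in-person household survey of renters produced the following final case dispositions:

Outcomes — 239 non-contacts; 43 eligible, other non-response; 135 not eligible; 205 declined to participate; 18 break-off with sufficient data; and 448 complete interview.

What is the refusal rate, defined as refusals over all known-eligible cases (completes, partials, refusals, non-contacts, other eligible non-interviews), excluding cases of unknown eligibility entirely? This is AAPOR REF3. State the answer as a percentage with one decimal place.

Num → 205
Base → 448 + 18 + 205 + 239 + 43 = 953
REF3 = 205 / 953 = 0.2151

21.5%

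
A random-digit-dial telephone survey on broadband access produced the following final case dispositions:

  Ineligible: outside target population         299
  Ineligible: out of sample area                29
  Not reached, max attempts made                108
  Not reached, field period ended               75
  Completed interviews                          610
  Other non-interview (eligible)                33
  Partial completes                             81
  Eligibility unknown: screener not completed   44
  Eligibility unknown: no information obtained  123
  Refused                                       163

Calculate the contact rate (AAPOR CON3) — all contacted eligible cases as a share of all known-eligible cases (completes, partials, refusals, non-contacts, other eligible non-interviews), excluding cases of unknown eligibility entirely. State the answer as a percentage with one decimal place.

Never reached = 75 + 108 = 183
Undetermined eligibility = 44 + 123 = 167
Not eligible = 299 + 29 = 328
Numerator = 610 + 81 + 163 + 33 = 887
Denominator = 610 + 81 + 163 + 183 + 33 = 1070
CON3 = 887 / 1070 = 0.8290

82.9%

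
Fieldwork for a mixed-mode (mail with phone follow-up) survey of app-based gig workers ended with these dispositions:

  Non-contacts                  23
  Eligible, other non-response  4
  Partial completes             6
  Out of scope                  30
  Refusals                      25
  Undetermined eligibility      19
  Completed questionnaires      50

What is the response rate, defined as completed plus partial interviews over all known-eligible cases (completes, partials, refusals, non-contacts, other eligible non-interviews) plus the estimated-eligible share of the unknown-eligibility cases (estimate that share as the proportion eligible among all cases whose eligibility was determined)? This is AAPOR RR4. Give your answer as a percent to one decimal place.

45.6%

Top: 50 + 6 = 56
Eligible (known): 50 + 6 + 25 + 23 + 4 = 108
e = 108 / (108 + 30) = 108 / 138 = 0.7826
e × U: 0.7826 × 19 = 14.87
Denominator: 108 + 14.87 = 122.87
RR4 = 56 / 122.87 = 0.4558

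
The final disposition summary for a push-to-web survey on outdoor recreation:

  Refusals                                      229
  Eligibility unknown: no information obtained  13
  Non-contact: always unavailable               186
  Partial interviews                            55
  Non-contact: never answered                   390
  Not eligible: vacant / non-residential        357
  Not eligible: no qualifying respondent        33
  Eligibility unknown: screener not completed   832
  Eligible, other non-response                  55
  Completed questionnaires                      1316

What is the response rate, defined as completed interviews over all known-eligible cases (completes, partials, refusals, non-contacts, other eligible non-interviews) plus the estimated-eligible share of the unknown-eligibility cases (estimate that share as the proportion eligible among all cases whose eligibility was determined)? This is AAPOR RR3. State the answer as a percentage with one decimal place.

No answer / not reached = 390 + 186 = 576
Unknown if eligible = 832 + 13 = 845
Screened out, ineligible = 33 + 357 = 390
Numerator = 1316
Known eligible = 1316 + 55 + 229 + 576 + 55 = 2231
e = 2231 / (2231 + 390) = 2231 / 2621 = 0.8512
e × U = 0.8512 × 845 = 719.26
Denominator = 2231 + 719.26 = 2950.26
RR3 = 1316 / 2950.26 = 0.4461

44.6%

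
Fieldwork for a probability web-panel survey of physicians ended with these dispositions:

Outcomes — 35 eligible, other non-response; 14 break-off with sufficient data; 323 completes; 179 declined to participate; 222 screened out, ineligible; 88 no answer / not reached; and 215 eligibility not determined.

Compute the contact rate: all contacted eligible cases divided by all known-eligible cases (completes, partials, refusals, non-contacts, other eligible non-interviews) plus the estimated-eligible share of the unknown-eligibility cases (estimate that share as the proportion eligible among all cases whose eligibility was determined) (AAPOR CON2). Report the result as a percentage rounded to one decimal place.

Num → 323 + 14 + 179 + 35 = 551
Eligible (known) → 323 + 14 + 179 + 88 + 35 = 639
e = 639 / (639 + 222) = 639 / 861 = 0.7422
Estimated eligible among unknowns → 0.7422 × 215 = 159.57
Base → 639 + 159.57 = 798.57
CON2 = 551 / 798.57 = 0.6900

69.0%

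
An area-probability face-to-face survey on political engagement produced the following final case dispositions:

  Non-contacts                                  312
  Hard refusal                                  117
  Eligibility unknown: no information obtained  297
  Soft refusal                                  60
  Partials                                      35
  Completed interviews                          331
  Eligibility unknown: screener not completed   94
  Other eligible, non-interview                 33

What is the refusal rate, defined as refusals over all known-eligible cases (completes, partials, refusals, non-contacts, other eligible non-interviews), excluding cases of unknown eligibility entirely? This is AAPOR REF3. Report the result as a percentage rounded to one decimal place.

19.9%

Refusal or break-off = 117 + 60 = 177
Unknown eligibility = 94 + 297 = 391
Top = 177
Denominator = 331 + 35 + 177 + 312 + 33 = 888
REF3 = 177 / 888 = 0.1993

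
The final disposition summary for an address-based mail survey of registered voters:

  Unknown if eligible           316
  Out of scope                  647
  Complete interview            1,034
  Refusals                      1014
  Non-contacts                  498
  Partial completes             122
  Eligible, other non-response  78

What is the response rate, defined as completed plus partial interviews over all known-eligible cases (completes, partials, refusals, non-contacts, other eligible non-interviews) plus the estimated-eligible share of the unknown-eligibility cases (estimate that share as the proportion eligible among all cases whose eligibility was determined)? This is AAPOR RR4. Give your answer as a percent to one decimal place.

Num → 1034 + 122 = 1156
Eligible (known) → 1034 + 122 + 1014 + 498 + 78 = 2746
e = 2746 / (2746 + 647) = 2746 / 3393 = 0.8093
Eligible share of unknowns → 0.8093 × 316 = 255.74
Denominator → 2746 + 255.74 = 3001.74
RR4 = 1156 / 3001.74 = 0.3851

38.5%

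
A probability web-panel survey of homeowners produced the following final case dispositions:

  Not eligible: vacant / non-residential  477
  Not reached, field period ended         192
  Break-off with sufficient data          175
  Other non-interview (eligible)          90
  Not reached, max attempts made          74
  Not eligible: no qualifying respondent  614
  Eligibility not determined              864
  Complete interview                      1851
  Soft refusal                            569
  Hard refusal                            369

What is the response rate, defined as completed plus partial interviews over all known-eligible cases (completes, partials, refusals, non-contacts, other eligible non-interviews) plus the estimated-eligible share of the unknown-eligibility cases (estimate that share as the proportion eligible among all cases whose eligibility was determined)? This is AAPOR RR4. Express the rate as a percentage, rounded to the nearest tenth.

Refused = 369 + 569 = 938
Non-contacts = 192 + 74 = 266
Not eligible = 614 + 477 = 1091
Top: 1851 + 175 = 2026
Known eligible: 1851 + 175 + 938 + 266 + 90 = 3320
e = 3320 / (3320 + 1091) = 3320 / 4411 = 0.7527
e × U: 0.7527 × 864 = 650.33
Denom: 3320 + 650.33 = 3970.33
RR4 = 2026 / 3970.33 = 0.5103

51.0%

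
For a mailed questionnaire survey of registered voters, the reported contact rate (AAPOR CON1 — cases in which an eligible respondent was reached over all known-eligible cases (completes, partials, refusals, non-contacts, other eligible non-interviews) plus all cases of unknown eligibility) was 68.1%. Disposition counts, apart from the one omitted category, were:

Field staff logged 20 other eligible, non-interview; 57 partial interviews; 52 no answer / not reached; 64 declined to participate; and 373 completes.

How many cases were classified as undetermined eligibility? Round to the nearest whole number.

Top → 373 + 57 + 64 + 20 = 514
CON1 = 514 / D = 0.681
D = 514 / 0.681 = 754.8
Remaining denominator categories sum to 566
undetermined eligibility = 754.8 − 566 ≈ 189

189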